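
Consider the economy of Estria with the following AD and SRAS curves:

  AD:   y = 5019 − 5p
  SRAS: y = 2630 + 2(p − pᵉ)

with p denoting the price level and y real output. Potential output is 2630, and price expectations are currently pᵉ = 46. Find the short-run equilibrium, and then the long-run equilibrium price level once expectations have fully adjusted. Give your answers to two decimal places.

Short run: with pᵉ = 46, SRAS is y = 2538 + 2p. Setting AD = SRAS gives 2481 = 7p, so p = 354.43 and y = 5019 − 5p = 3246.86.
Output 3246.86 is above potential 2630, so over time expected prices rise and SRAS shifts left until y returns to 2630.
Long run: y = 2630 on the AD curve gives 2630 = 5019 − 5p, so p = 477.80.

Short run: p = 354.43, y = 3246.86. Long run: p = 477.80.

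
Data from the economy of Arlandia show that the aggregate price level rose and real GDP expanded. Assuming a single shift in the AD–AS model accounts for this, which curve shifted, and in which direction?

P rose and Y rose. An AD shift moves P and Y in the same direction; an SRAS shift moves them in opposite directions.
Here P and Y moved in the same direction, so the AD curve shifted.
Since Y rose, AD shifted right.

AD shifted right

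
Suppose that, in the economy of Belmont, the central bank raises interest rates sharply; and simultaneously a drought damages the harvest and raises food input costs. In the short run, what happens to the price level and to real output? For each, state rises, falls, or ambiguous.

The first event is a negative demand shock: AD shifts left, which by itself pushes P down and Y down.
The second is an adverse supply shock: SRAS shifts left, which by itself pushes P up and Y down.
The two shocks push P in opposite directions, so the effect on P is ambiguous. Both shocks push Y down, so Y falls.

Price level: ambiguous; output: falls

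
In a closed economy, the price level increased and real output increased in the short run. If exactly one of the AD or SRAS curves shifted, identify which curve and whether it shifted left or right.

P rose and Y rose. An AD shift moves P and Y in the same direction; an SRAS shift moves them in opposite directions.
Here P and Y moved in the same direction, so the AD curve shifted.
Since Y rose, AD shifted right.

AD shifted right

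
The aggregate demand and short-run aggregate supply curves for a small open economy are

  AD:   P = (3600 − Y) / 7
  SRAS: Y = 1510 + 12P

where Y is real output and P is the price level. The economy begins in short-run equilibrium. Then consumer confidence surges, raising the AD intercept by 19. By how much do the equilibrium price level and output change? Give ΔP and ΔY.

ΔP = +1, ΔY = +12

This is a positive demand shock: AD shifts right.
New AD: Y = 3619 − 7P.
Set AD = SRAS: 3619 − 7P = 1510 + 12P, so 2109 = 19P and P = 111.
Y = 3619 − 7·111 = 2842.
Initially P = 110, Y = 2830, so ΔP = +1 and ΔY = +12.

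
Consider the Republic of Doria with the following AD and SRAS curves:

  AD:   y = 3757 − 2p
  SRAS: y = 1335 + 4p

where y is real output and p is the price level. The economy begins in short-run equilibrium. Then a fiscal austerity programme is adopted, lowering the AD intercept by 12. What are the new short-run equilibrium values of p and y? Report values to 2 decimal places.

This is a negative demand shock: AD shifts left.
New AD: y = 3745 − 2p.
Set AD = SRAS: 3745 − 2p = 1335 + 4p, so 2410 = 6p and p = 401.67.
Substituting into AD, y = 2941.67.

p = 401.67, y = 2941.67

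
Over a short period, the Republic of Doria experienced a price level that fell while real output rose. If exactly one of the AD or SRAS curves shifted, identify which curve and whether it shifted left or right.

P fell and Y rose. An AD shift moves P and Y in the same direction; an SRAS shift moves them in opposite directions.
Here P and Y moved in opposite directions, so the SRAS curve shifted.
Since Y rose, SRAS shifted right.

SRAS shifted right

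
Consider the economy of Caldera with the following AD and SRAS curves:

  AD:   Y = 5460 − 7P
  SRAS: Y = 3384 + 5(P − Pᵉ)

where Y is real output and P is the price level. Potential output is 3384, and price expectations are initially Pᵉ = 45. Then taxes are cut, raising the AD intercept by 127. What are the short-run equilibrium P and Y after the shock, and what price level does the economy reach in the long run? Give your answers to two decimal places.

AD shifts right: new AD is Y = 5587 − 7P. With Pᵉ = 45, SRAS is Y = 3159 + 5P.
Short run: 5587 − 7P = 3159 + 5P gives 2428 = 12P, so P = 202.33 and Y = 5587 − 7P = 4170.67.
Y = 4170.67 is above potential 3384; expectations adjust and SRAS shifts left until Y = 3384.
Long run: on the new AD curve, 3384 = 5587 − 7P gives P = 314.71.

Short run: P = 202.33, Y = 4170.67. Long run: P = 314.71.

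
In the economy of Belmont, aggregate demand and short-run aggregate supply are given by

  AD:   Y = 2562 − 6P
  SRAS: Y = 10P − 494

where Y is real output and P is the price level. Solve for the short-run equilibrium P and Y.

P = 191, Y = 1416

Set AD = SRAS: 2562 − 6P = 10P − 494, so 3056 = 16P and P = 191.
Then Y = 2562 − 6·191 = 1416.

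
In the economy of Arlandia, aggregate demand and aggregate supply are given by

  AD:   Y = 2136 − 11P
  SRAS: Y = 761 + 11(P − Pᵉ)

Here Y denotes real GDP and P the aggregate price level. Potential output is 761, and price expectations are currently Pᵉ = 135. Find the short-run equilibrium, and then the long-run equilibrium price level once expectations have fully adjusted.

Short run: P = 130, Y = 706. Long run: P = 125.

Short run: with Pᵉ = 135, SRAS is Y = 11P − 724. Setting AD = SRAS gives 2860 = 22P, so P = 130 and Y = 2136 − 11·130 = 706.
Output 706 is below potential 761, so over time expected prices fall and SRAS shifts right until Y returns to 761.
Long run: Y = 761 on the AD curve gives 761 = 2136 − 11P, so P = 125.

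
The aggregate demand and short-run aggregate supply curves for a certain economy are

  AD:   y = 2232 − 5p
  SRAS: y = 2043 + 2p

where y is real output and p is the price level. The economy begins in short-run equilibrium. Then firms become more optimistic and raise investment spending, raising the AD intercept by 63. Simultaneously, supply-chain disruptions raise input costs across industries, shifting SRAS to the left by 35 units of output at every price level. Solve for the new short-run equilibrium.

p = 41, y = 2090

After both shocks: AD is y = 2295 − 5p and SRAS is y = 2008 + 2p.
Setting them equal: 287 = 7p, so p = 41.
y = 2295 − 5·41 = 2090.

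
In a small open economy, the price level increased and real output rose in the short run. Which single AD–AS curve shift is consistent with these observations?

AD shifted right

P rose and Y rose. An AD shift moves P and Y in the same direction; an SRAS shift moves them in opposite directions.
Here P and Y moved in the same direction, so the AD curve shifted.
Since Y rose, AD shifted right.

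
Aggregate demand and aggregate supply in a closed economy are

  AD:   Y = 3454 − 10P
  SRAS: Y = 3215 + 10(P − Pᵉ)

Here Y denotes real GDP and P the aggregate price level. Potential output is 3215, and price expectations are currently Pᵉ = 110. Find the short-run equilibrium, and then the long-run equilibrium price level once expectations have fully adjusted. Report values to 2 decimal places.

Short run: P = 66.95, Y = 2784.50. Long run: P = 23.90.

Short run: with Pᵉ = 110, SRAS is Y = 2115 + 10P. Setting AD = SRAS gives 1339 = 20P, so P = 66.95 and Y = 3454 − 10P = 2784.50.
Output 2784.50 is below potential 3215, so over time expected prices fall and SRAS shifts right until Y returns to 3215.
Long run: Y = 3215 on the AD curve gives 3215 = 3454 − 10P, so P = 23.90.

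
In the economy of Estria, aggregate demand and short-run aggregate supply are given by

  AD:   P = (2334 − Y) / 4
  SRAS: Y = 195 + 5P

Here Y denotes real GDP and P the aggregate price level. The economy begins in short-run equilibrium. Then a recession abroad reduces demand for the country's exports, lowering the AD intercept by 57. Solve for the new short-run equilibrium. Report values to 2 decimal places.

This is a negative demand shock: AD shifts left.
New AD: Y = 2277 − 4P.
Set AD = SRAS: 2277 − 4P = 195 + 5P, so 2082 = 9P and P = 231.33.
Substituting into AD, Y = 1351.67.

P = 231.33, Y = 1351.67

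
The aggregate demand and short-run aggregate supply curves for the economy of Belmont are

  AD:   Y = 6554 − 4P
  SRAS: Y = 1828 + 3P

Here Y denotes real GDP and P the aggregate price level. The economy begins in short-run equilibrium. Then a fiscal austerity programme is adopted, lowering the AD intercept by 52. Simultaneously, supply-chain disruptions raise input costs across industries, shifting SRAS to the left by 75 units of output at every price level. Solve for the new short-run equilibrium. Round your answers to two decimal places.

P = 678.43, Y = 3788.29

After both shocks: AD is Y = 6502 − 4P and SRAS is Y = 1753 + 3P.
Setting them equal: 4749 = 7P, so P = 678.43.
Substituting into AD, Y = 3788.29.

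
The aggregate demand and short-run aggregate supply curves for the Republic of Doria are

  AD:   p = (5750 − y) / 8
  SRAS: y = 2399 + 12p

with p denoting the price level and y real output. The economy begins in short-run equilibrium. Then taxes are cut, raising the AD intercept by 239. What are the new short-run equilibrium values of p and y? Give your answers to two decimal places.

p = 179.50, y = 4553.00

This is a positive demand shock: AD shifts right.
New AD: y = 5989 − 8p.
Set AD = SRAS: 5989 − 8p = 2399 + 12p, so 3590 = 20p and p = 179.50.
Substituting into AD, y = 4553.00.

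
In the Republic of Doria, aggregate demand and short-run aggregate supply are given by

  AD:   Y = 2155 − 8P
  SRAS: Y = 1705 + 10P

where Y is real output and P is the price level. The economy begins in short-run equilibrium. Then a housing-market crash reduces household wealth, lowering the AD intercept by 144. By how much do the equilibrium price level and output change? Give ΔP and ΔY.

This is a negative demand shock: AD shifts left.
New AD: Y = 2011 − 8P.
Set AD = SRAS: 2011 − 8P = 1705 + 10P, so 306 = 18P and P = 17.
Y = 2011 − 8·17 = 1875.
Initially P = 25, Y = 1955, so ΔP = -8 and ΔY = -80.

ΔP = -8, ΔY = -80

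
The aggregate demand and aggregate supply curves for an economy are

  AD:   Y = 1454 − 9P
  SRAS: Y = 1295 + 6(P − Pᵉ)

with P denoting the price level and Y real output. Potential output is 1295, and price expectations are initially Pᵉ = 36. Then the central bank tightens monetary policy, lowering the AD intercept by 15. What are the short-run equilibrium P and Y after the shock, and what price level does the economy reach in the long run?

AD shifts left: new AD is Y = 1439 − 9P. With Pᵉ = 36, SRAS is Y = 1079 + 6P.
Short run: 1439 − 9P = 1079 + 6P gives 360 = 15P, so P = 24 and Y = 1439 − 9·24 = 1223.
Y = 1223 is below potential 1295; expectations adjust and SRAS shifts right until Y = 1295.
Long run: on the new AD curve, 1295 = 1439 − 9P gives P = 16.

Short run: P = 24, Y = 1223. Long run: P = 16.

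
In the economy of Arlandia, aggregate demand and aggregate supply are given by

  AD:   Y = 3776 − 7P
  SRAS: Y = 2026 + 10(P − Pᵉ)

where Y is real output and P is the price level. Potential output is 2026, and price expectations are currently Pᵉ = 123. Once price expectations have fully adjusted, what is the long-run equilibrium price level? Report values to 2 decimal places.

Short run: with Pᵉ = 123, SRAS is Y = 796 + 10P. Setting AD = SRAS gives 2980 = 17P, so P = 175.29 and Y = 3776 − 7P = 2548.94.
Output 2548.94 is above potential 2026, so over time expected prices rise and SRAS shifts left until Y returns to 2026.
Long run: Y = 2026 on the AD curve gives 2026 = 3776 − 7P, so P = 250.00.

Long-run P = 250.00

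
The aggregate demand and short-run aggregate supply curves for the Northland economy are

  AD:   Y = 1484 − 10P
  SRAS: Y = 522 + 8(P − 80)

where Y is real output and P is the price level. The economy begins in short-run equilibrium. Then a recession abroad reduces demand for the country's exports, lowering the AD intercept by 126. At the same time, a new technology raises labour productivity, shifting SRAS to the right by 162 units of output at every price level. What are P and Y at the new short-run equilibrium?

After both shocks: AD is Y = 1358 − 10P and SRAS is Y = 44 + 8P.
Setting them equal: 1314 = 18P, so P = 73.
Y = 1358 − 10·73 = 628.

P = 73, Y = 628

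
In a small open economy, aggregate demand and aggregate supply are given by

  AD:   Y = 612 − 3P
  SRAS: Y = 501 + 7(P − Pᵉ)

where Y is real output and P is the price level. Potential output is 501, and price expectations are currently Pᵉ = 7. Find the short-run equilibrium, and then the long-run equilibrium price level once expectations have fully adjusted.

Short run: with Pᵉ = 7, SRAS is Y = 452 + 7P. Setting AD = SRAS gives 160 = 10P, so P = 16 and Y = 612 − 3·16 = 564.
Output 564 is above potential 501, so over time expected prices rise and SRAS shifts left until Y returns to 501.
Long run: Y = 501 on the AD curve gives 501 = 612 − 3P, so P = 37.

Short run: P = 16, Y = 564. Long run: P = 37.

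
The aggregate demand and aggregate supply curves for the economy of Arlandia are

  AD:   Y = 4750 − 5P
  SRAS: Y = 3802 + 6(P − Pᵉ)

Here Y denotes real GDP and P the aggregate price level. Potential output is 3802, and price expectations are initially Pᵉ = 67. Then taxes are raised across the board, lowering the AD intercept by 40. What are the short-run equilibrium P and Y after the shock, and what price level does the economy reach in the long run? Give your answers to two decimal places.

AD shifts left: new AD is Y = 4710 − 5P. With Pᵉ = 67, SRAS is Y = 3400 + 6P.
Short run: 4710 − 5P = 3400 + 6P gives 1310 = 11P, so P = 119.09 and Y = 4710 − 5P = 4114.55.
Y = 4114.55 is above potential 3802; expectations adjust and SRAS shifts left until Y = 3802.
Long run: on the new AD curve, 3802 = 4710 − 5P gives P = 181.60.

Short run: P = 119.09, Y = 4114.55. Long run: P = 181.60.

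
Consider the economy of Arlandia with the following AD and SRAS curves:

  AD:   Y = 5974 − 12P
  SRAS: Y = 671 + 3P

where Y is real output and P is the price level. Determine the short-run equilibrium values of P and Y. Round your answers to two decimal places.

Set AD = SRAS: 5974 − 12P = 671 + 3P, so 5303 = 15P and P = 353.53.
Substituting into AD, Y = 5974 − 12P = 1731.60.

P = 353.53, Y = 1731.60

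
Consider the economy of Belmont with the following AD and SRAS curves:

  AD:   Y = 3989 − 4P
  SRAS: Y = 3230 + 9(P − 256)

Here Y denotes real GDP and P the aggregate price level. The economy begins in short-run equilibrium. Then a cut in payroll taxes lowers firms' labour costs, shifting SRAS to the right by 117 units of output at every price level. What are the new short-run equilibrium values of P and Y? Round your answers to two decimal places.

P = 226.62, Y = 3082.54

This is a positive supply shock: SRAS shifts right.
New SRAS: Y = 1043 + 9P.
Set AD = SRAS: 3989 − 4P = 1043 + 9P, so 2946 = 13P and P = 226.62.
Substituting into AD, Y = 3082.54.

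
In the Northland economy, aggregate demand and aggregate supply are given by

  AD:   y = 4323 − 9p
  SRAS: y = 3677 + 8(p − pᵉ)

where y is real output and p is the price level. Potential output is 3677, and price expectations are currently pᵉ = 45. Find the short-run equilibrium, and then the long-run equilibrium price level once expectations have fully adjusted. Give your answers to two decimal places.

Short run: with pᵉ = 45, SRAS is y = 3317 + 8p. Setting AD = SRAS gives 1006 = 17p, so p = 59.18 and y = 4323 − 9p = 3790.41.
Output 3790.41 is above potential 3677, so over time expected prices rise and SRAS shifts left until y returns to 3677.
Long run: y = 3677 on the AD curve gives 3677 = 4323 − 9p, so p = 71.78.

Short run: p = 59.18, y = 3790.41. Long run: p = 71.78.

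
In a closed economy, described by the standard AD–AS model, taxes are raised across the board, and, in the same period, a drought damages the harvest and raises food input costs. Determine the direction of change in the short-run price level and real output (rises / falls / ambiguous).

Price level: ambiguous; output: falls

The first event is a negative demand shock: AD shifts left, which by itself pushes P down and Y down.
The second is an adverse supply shock: SRAS shifts left, which by itself pushes P up and Y down.
The two shocks push P in opposite directions, so the effect on P is ambiguous. Both shocks push Y down, so Y falls.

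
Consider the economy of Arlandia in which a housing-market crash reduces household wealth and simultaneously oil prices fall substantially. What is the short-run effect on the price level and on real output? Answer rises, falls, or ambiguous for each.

Price level: falls; output: ambiguous

The first event is a negative demand shock: AD shifts left, which by itself pushes P down and Y down.
The second is a favourable supply shock: SRAS shifts right, which by itself pushes P down and Y up.
Both shocks push P down, so P falls. The two shocks push Y in opposite directions, so the effect on Y is ambiguous.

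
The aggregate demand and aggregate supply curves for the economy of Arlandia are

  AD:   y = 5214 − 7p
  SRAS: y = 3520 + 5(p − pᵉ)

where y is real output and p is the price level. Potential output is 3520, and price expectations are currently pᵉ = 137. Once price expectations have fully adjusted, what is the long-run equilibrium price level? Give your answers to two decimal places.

Short run: with pᵉ = 137, SRAS is y = 2835 + 5p. Setting AD = SRAS gives 2379 = 12p, so p = 198.25 and y = 5214 − 7p = 3826.25.
Output 3826.25 is above potential 3520, so over time expected prices rise and SRAS shifts left until y returns to 3520.
Long run: y = 3520 on the AD curve gives 3520 = 5214 − 7p, so p = 242.00.

Long-run p = 242.00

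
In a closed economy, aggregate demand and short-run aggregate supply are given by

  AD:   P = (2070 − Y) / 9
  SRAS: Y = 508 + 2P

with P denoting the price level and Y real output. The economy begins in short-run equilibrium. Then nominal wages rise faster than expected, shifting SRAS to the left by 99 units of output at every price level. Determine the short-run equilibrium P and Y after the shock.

P = 151, Y = 711

This is a negative supply shock: SRAS shifts left.
New SRAS: Y = 409 + 2P.
Set AD = SRAS: 2070 − 9P = 409 + 2P, so 1661 = 11P and P = 151.
Y = 2070 − 9·151 = 711.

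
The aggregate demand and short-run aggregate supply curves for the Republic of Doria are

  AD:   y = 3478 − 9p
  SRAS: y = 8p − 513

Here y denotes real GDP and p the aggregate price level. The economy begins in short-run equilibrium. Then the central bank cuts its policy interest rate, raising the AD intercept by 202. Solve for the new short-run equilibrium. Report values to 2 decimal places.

p = 246.65, y = 1460.18

This is a positive demand shock: AD shifts right.
New AD: y = 3680 − 9p.
Set AD = SRAS: 3680 − 9p = 8p − 513, so 4193 = 17p and p = 246.65.
Substituting into AD, y = 1460.18.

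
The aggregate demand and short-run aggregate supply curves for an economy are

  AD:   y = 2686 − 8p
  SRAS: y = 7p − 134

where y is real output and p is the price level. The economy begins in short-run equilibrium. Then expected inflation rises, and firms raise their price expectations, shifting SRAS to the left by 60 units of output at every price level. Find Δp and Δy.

This is a negative supply shock: SRAS shifts left.
New SRAS: y = 7p − 194.
Set AD = SRAS: 2686 − 8p = 7p − 194, so 2880 = 15p and p = 192.
y = 2686 − 8·192 = 1150.
Initially p = 188, y = 1182, so Δp = +4 and Δy = -32.

Δp = +4, Δy = -32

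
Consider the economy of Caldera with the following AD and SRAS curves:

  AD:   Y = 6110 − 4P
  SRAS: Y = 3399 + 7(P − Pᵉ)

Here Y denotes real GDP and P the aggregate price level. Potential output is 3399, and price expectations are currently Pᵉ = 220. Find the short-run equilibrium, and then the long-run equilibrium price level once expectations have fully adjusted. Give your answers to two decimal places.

Short run: with Pᵉ = 220, SRAS is Y = 1859 + 7P. Setting AD = SRAS gives 4251 = 11P, so P = 386.45 and Y = 6110 − 4P = 4564.18.
Output 4564.18 is above potential 3399, so over time expected prices rise and SRAS shifts left until Y returns to 3399.
Long run: Y = 3399 on the AD curve gives 3399 = 6110 − 4P, so P = 677.75.

Short run: P = 386.45, Y = 4564.18. Long run: P = 677.75.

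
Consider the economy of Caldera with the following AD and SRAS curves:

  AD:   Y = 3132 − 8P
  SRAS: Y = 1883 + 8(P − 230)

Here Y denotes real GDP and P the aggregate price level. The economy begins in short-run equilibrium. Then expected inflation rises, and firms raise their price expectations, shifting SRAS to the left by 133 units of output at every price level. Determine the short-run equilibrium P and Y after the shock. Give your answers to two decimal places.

P = 201.38, Y = 1521.00

This is a negative supply shock: SRAS shifts left.
New SRAS: Y = 8P − 90.
Set AD = SRAS: 3132 − 8P = 8P − 90, so 3222 = 16P and P = 201.38.
Substituting into AD, Y = 1521.00.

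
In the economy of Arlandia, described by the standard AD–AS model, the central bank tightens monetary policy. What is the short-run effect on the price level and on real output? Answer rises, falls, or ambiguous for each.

Price level: falls; output: falls

This is a negative demand shock: AD shifts left.
Moving along the upward-sloping SRAS curve, P falls and Y falls.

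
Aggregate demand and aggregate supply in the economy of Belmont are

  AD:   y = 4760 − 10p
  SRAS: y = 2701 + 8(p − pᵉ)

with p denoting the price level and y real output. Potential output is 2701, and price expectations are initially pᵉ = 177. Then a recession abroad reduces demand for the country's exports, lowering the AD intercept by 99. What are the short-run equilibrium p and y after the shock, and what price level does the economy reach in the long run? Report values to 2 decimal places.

Short run: p = 187.56, y = 2785.44. Long run: p = 196.00.

AD shifts left: new AD is y = 4661 − 10p. With pᵉ = 177, SRAS is y = 1285 + 8p.
Short run: 4661 − 10p = 1285 + 8p gives 3376 = 18p, so p = 187.56 and y = 4661 − 10p = 2785.44.
y = 2785.44 is above potential 2701; expectations adjust and SRAS shifts left until y = 2701.
Long run: on the new AD curve, 2701 = 4661 − 10p gives p = 196.00.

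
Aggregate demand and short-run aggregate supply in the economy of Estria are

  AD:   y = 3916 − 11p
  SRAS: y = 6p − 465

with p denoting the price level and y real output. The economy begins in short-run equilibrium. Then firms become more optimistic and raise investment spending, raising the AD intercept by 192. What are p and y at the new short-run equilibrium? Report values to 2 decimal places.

p = 269.00, y = 1149.00

This is a positive demand shock: AD shifts right.
New AD: y = 4108 − 11p.
Set AD = SRAS: 4108 − 11p = 6p − 465, so 4573 = 17p and p = 269.00.
Substituting into AD, y = 1149.00.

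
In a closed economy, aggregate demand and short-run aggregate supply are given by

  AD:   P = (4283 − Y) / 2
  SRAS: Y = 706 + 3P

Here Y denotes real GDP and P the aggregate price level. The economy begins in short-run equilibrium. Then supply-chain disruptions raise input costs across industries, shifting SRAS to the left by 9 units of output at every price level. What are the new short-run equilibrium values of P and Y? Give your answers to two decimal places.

P = 717.20, Y = 2848.60

This is a negative supply shock: SRAS shifts left.
New SRAS: Y = 697 + 3P.
Set AD = SRAS: 4283 − 2P = 697 + 3P, so 3586 = 5P and P = 717.20.
Substituting into AD, Y = 2848.60.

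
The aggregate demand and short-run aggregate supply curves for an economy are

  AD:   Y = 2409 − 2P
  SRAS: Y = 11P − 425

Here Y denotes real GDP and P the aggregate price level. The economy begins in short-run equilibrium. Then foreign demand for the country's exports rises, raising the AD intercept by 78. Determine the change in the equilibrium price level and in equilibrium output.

ΔP = +6, ΔY = +66

This is a positive demand shock: AD shifts right.
New AD: Y = 2487 − 2P.
Set AD = SRAS: 2487 − 2P = 11P − 425, so 2912 = 13P and P = 224.
Y = 2487 − 2·224 = 2039.
Initially P = 218, Y = 1973, so ΔP = +6 and ΔY = +66.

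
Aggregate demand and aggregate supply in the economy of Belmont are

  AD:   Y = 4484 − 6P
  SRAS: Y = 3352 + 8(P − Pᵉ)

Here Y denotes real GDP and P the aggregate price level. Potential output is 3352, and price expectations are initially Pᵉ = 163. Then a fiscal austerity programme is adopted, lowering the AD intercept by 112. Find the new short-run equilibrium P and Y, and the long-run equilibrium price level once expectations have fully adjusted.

Short run: P = 166, Y = 3376. Long run: P = 170.

AD shifts left: new AD is Y = 4372 − 6P. With Pᵉ = 163, SRAS is Y = 2048 + 8P.
Short run: 4372 − 6P = 2048 + 8P gives 2324 = 14P, so P = 166 and Y = 4372 − 6·166 = 3376.
Y = 3376 is above potential 3352; expectations adjust and SRAS shifts left until Y = 3352.
Long run: on the new AD curve, 3352 = 4372 − 6P gives P = 170.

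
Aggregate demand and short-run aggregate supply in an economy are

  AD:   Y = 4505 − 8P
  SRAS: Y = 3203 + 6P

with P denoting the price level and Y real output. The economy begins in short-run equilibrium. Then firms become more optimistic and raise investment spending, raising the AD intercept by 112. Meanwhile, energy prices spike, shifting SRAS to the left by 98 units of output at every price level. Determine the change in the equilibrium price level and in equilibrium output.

ΔP = +15, ΔY = -8

After both shocks: AD is Y = 4617 − 8P and SRAS is Y = 3105 + 6P.
Setting them equal: 1512 = 14P, so P = 108.
Y = 4617 − 8·108 = 3753.
Initially P = 93, Y = 3761, so ΔP = +15 and ΔY = -8.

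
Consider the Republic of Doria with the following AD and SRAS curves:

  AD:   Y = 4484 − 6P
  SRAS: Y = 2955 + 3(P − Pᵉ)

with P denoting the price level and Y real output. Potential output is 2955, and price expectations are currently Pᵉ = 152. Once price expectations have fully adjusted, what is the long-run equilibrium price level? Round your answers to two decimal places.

Short run: with Pᵉ = 152, SRAS is Y = 2499 + 3P. Setting AD = SRAS gives 1985 = 9P, so P = 220.56 and Y = 4484 − 6P = 3160.67.
Output 3160.67 is above potential 2955, so over time expected prices rise and SRAS shifts left until Y returns to 2955.
Long run: Y = 2955 on the AD curve gives 2955 = 4484 − 6P, so P = 254.83.

Long-run P = 254.83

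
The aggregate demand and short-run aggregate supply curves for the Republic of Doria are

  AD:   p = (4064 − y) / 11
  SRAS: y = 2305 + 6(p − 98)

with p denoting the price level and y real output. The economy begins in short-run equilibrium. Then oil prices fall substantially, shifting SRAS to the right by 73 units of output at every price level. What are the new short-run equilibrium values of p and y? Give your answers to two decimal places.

This is a positive supply shock: SRAS shifts right.
New SRAS: y = 1790 + 6p.
Set AD = SRAS: 4064 − 11p = 1790 + 6p, so 2274 = 17p and p = 133.76.
Substituting into AD, y = 2592.59.

p = 133.76, y = 2592.59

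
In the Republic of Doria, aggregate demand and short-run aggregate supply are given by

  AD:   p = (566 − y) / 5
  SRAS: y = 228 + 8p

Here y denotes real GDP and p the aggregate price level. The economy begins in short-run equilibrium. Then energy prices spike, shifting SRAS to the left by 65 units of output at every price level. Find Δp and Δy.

This is a negative supply shock: SRAS shifts left.
New SRAS: y = 163 + 8p.
Set AD = SRAS: 566 − 5p = 163 + 8p, so 403 = 13p and p = 31.
y = 566 − 5·31 = 411.
Initially p = 26, y = 436, so Δp = +5 and Δy = -25.

Δp = +5, Δy = -25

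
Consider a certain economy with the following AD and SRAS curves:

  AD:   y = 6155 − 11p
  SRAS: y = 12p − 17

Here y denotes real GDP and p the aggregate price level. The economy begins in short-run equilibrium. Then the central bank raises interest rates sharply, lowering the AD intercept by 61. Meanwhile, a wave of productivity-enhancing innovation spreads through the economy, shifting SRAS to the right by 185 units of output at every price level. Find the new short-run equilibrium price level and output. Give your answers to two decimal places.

p = 257.65, y = 3259.83

After both shocks: AD is y = 6094 − 11p and SRAS is y = 168 + 12p.
Setting them equal: 5926 = 23p, so p = 257.65.
Substituting into AD, y = 3259.83.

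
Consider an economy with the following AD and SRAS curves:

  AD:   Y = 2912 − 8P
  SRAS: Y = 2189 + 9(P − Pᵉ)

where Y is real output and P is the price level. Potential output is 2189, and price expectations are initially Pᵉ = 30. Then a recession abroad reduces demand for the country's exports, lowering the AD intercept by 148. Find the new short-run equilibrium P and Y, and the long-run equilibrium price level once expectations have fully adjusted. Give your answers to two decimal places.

AD shifts left: new AD is Y = 2764 − 8P. With Pᵉ = 30, SRAS is Y = 1919 + 9P.
Short run: 2764 − 8P = 1919 + 9P gives 845 = 17P, so P = 49.71 and Y = 2764 − 8P = 2366.35.
Y = 2366.35 is above potential 2189; expectations adjust and SRAS shifts left until Y = 2189.
Long run: on the new AD curve, 2189 = 2764 − 8P gives P = 71.88.

Short run: P = 49.71, Y = 2366.35. Long run: P = 71.88.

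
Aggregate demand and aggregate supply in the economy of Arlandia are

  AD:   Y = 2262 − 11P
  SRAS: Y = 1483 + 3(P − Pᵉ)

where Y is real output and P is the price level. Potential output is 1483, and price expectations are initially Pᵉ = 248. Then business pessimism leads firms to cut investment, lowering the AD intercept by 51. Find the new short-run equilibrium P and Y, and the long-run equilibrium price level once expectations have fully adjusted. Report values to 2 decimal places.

Short run: P = 105.14, Y = 1054.43. Long run: P = 66.18.

AD shifts left: new AD is Y = 2211 − 11P. With Pᵉ = 248, SRAS is Y = 739 + 3P.
Short run: 2211 − 11P = 739 + 3P gives 1472 = 14P, so P = 105.14 and Y = 2211 − 11P = 1054.43.
Y = 1054.43 is below potential 1483; expectations adjust and SRAS shifts right until Y = 1483.
Long run: on the new AD curve, 1483 = 2211 − 11P gives P = 66.18.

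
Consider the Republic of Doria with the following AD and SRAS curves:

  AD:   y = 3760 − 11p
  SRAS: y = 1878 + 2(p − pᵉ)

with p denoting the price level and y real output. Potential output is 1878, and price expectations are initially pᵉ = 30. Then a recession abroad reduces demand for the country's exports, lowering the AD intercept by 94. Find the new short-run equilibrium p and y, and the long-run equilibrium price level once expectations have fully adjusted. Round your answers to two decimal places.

AD shifts left: new AD is y = 3666 − 11p. With pᵉ = 30, SRAS is y = 1818 + 2p.
Short run: 3666 − 11p = 1818 + 2p gives 1848 = 13p, so p = 142.15 and y = 3666 − 11p = 2102.31.
y = 2102.31 is above potential 1878; expectations adjust and SRAS shifts left until y = 1878.
Long run: on the new AD curve, 1878 = 3666 − 11p gives p = 162.55.

Short run: p = 142.15, y = 2102.31. Long run: p = 162.55.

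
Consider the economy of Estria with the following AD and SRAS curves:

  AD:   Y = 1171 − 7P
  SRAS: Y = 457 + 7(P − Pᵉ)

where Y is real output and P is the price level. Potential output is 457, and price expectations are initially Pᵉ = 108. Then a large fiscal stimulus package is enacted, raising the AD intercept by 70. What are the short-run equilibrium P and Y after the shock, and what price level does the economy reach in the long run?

Short run: P = 110, Y = 471. Long run: P = 112.

AD shifts right: new AD is Y = 1241 − 7P. With Pᵉ = 108, SRAS is Y = 7P − 299.
Short run: 1241 − 7P = 7P − 299 gives 1540 = 14P, so P = 110 and Y = 1241 − 7·110 = 471.
Y = 471 is above potential 457; expectations adjust and SRAS shifts left until Y = 457.
Long run: on the new AD curve, 457 = 1241 − 7P gives P = 112.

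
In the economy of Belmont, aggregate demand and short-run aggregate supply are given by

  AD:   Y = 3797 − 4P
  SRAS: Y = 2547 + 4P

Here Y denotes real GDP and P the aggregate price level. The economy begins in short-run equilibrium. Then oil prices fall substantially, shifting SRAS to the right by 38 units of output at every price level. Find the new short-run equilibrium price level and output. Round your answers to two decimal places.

P = 151.50, Y = 3191.00

This is a positive supply shock: SRAS shifts right.
New SRAS: Y = 2585 + 4P.
Set AD = SRAS: 3797 − 4P = 2585 + 4P, so 1212 = 8P and P = 151.50.
Substituting into AD, Y = 3191.00.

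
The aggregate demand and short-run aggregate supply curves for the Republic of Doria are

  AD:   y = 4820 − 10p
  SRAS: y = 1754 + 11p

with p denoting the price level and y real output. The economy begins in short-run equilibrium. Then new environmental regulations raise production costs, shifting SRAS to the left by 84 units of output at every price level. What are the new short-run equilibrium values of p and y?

This is a negative supply shock: SRAS shifts left.
New SRAS: y = 1670 + 11p.
Set AD = SRAS: 4820 − 10p = 1670 + 11p, so 3150 = 21p and p = 150.
y = 4820 − 10·150 = 3320.

p = 150, y = 3320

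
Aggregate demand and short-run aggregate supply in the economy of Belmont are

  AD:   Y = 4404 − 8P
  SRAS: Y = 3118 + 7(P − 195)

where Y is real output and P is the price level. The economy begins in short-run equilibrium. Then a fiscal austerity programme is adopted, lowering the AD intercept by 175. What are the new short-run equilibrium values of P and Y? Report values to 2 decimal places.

This is a negative demand shock: AD shifts left.
New AD: Y = 4229 − 8P.
SRAS can be written Y = 1753 + 7P.
Set AD = SRAS: 4229 − 8P = 1753 + 7P, so 2476 = 15P and P = 165.07.
Substituting into AD, Y = 2908.47.

P = 165.07, Y = 2908.47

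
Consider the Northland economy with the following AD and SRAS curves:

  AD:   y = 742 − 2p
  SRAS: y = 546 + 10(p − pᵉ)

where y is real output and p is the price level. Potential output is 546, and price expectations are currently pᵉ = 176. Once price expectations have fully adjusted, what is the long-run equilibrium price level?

Long-run p = 98

Short run: with pᵉ = 176, SRAS is y = 10p − 1214. Setting AD = SRAS gives 1956 = 12p, so p = 163 and y = 742 − 2·163 = 416.
Output 416 is below potential 546, so over time expected prices fall and SRAS shifts right until y returns to 546.
Long run: y = 546 on the AD curve gives 546 = 742 − 2p, so p = 98.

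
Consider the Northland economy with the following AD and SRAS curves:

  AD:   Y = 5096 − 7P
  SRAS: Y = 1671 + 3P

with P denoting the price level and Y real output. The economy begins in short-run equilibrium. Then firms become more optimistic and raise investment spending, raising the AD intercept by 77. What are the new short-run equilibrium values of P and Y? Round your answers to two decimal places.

This is a positive demand shock: AD shifts right.
New AD: Y = 5173 − 7P.
Set AD = SRAS: 5173 − 7P = 1671 + 3P, so 3502 = 10P and P = 350.20.
Substituting into AD, Y = 2721.60.

P = 350.20, Y = 2721.60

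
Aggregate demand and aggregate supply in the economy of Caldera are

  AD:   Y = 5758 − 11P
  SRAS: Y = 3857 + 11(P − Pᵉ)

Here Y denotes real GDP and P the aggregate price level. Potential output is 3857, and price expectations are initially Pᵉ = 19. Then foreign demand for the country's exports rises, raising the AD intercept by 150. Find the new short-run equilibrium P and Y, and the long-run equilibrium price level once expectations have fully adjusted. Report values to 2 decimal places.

AD shifts right: new AD is Y = 5908 − 11P. With Pᵉ = 19, SRAS is Y = 3648 + 11P.
Short run: 5908 − 11P = 3648 + 11P gives 2260 = 22P, so P = 102.73 and Y = 5908 − 11P = 4778.00.
Y = 4778.00 is above potential 3857; expectations adjust and SRAS shifts left until Y = 3857.
Long run: on the new AD curve, 3857 = 5908 − 11P gives P = 186.45.

Short run: P = 102.73, Y = 4778.00. Long run: P = 186.45.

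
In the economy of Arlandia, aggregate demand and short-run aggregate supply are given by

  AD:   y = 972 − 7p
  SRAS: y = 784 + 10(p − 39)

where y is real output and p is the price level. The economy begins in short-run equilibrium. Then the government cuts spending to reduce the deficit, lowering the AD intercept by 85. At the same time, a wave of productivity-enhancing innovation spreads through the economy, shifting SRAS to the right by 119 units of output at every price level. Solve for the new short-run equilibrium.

p = 22, y = 733

After both shocks: AD is y = 887 − 7p and SRAS is y = 513 + 10p.
Setting them equal: 374 = 17p, so p = 22.
y = 887 − 7·22 = 733.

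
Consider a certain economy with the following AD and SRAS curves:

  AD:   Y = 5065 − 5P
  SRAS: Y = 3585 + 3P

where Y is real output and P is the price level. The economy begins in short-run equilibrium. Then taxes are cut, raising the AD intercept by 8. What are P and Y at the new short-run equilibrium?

This is a positive demand shock: AD shifts right.
New AD: Y = 5073 − 5P.
Set AD = SRAS: 5073 − 5P = 3585 + 3P, so 1488 = 8P and P = 186.
Y = 5073 − 5·186 = 4143.

P = 186, Y = 4143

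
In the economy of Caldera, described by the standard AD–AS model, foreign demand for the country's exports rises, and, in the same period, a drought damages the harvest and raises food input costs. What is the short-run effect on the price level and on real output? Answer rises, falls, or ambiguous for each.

The first event is a positive demand shock: AD shifts right, which by itself pushes P up and Y up.
The second is an adverse supply shock: SRAS shifts left, which by itself pushes P up and Y down.
Both shocks push P up, so P rises. The two shocks push Y in opposite directions, so the effect on Y is ambiguous.

Price level: rises; output: ambiguous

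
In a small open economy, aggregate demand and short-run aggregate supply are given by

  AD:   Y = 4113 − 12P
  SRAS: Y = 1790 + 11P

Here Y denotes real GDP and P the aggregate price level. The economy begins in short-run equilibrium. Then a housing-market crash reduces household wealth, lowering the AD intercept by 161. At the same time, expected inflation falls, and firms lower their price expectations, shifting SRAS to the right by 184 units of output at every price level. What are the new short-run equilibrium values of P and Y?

P = 86, Y = 2920

After both shocks: AD is Y = 3952 − 12P and SRAS is Y = 1974 + 11P.
Setting them equal: 1978 = 23P, so P = 86.
Y = 3952 − 12·86 = 2920.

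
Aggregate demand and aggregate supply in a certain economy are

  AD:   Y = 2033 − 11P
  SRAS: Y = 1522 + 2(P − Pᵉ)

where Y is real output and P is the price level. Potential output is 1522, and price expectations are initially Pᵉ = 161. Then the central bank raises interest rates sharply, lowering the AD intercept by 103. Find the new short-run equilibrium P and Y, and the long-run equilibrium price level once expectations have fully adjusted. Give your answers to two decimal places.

Short run: P = 56.15, Y = 1312.31. Long run: P = 37.09.

AD shifts left: new AD is Y = 1930 − 11P. With Pᵉ = 161, SRAS is Y = 1200 + 2P.
Short run: 1930 − 11P = 1200 + 2P gives 730 = 13P, so P = 56.15 and Y = 1930 − 11P = 1312.31.
Y = 1312.31 is below potential 1522; expectations adjust and SRAS shifts right until Y = 1522.
Long run: on the new AD curve, 1522 = 1930 − 11P gives P = 37.09.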